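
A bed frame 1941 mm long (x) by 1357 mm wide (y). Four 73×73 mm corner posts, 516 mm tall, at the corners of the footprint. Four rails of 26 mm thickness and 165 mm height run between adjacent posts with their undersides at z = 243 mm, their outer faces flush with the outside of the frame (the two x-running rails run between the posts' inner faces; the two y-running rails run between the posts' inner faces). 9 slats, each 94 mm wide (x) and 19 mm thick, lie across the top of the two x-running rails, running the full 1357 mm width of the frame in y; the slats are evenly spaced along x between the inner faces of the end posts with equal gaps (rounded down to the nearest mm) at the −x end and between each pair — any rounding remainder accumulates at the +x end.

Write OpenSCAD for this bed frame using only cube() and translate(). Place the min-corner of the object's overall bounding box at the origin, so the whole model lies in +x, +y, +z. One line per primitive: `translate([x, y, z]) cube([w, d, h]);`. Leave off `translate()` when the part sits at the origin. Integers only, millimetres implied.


cube([73, 73, 516]);
translate([0, 1284, 0]) cube([73, 73, 516]);
translate([1868, 0, 0]) cube([73, 73, 516]);
translate([1868, 1284, 0]) cube([73, 73, 516]);
translate([73, 0, 243]) cube([1795, 26, 165]);
translate([73, 1331, 243]) cube([1795, 26, 165]);
translate([0, 73, 243]) cube([26, 1211, 165]);
translate([1915, 73, 243]) cube([26, 1211, 165]);
translate([167, 0, 408]) cube([94, 1357, 19]);
translate([355, 0, 408]) cube([94, 1357, 19]);
translate([543, 0, 408]) cube([94, 1357, 19]);
translate([731, 0, 408]) cube([94, 1357, 19]);
translate([919, 0, 408]) cube([94, 1357, 19]);
translate([1107, 0, 408]) cube([94, 1357, 19]);
translate([1295, 0, 408]) cube([94, 1357, 19]);
translate([1483, 0, 408]) cube([94, 1357, 19]);
translate([1671, 0, 408]) cube([94, 1357, 19]);


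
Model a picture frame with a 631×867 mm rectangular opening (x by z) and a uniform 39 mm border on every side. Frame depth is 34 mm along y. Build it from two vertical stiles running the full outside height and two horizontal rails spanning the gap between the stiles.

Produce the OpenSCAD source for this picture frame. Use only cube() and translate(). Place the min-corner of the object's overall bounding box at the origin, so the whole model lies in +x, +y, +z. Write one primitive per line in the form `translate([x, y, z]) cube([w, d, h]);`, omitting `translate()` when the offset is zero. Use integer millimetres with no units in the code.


cube([39, 34, 945]);
translate([670, 0, 0]) cube([39, 34, 945]);
translate([39, 0, 0]) cube([631, 34, 39]);
translate([39, 0, 906]) cube([631, 34, 39]);


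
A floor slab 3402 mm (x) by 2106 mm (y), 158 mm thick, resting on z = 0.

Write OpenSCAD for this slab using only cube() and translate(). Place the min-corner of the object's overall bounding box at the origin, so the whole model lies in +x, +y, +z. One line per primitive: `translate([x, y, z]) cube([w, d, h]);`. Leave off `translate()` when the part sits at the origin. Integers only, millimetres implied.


cube([3402, 2106, 158]);


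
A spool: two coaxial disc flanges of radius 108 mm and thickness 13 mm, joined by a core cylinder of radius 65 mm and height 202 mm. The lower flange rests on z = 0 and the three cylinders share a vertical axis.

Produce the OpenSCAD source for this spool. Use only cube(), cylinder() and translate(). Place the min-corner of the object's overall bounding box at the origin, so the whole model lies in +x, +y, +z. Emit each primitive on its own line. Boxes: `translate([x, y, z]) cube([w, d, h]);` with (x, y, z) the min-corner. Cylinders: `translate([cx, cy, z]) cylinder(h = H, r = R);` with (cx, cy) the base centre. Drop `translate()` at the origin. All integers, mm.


translate([108, 108, 0]) cylinder(h = 13, r = 108);
translate([108, 108, 13]) cylinder(h = 202, r = 65);
translate([108, 108, 215]) cylinder(h = 13, r = 108);


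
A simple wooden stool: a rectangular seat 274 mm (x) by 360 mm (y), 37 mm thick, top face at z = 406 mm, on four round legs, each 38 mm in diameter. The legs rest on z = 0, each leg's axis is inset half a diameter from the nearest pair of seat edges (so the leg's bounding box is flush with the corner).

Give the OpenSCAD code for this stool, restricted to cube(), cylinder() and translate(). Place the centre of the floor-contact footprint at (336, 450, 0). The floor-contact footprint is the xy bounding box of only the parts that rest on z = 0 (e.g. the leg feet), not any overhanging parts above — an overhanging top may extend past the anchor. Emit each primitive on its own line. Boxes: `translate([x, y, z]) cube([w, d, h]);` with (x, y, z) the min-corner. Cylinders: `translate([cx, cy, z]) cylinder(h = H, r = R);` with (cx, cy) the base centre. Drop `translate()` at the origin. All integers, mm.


translate([199, 270, 369]) cube([274, 360, 37]);
translate([218, 289, 0]) cylinder(h = 369, r = 19);
translate([454, 289, 0]) cylinder(h = 369, r = 19);
translate([218, 611, 0]) cylinder(h = 369, r = 19);
translate([454, 611, 0]) cylinder(h = 369, r = 19);


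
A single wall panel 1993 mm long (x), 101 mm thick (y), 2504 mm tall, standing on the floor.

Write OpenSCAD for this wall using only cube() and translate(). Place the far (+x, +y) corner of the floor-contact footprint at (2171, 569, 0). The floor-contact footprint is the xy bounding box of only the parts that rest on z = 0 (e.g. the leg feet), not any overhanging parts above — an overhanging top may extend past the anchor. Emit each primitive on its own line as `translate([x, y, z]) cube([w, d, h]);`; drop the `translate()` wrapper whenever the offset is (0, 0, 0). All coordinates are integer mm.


translate([178, 468, 0]) cube([1993, 101, 2504]);


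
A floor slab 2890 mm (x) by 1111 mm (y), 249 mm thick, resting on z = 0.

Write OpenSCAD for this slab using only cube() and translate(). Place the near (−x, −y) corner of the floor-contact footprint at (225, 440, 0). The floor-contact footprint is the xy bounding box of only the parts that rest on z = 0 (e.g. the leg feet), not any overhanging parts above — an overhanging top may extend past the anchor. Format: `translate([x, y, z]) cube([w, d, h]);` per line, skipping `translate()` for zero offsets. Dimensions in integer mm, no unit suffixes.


translate([225, 440, 0]) cube([2890, 1111, 249]);


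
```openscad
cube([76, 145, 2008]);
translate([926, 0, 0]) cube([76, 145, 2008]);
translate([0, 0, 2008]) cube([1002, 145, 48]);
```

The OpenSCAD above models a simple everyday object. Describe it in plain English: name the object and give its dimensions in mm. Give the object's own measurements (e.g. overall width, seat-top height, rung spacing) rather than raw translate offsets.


A door frame. The clear opening is 850 mm wide and 2008 mm high. Two 76 mm wide jambs, 145 mm deep, stand either side of the opening from the floor to the top of the opening. A 48 mm thick head sits across the top of both jambs, spanning the full outside width of the frame.


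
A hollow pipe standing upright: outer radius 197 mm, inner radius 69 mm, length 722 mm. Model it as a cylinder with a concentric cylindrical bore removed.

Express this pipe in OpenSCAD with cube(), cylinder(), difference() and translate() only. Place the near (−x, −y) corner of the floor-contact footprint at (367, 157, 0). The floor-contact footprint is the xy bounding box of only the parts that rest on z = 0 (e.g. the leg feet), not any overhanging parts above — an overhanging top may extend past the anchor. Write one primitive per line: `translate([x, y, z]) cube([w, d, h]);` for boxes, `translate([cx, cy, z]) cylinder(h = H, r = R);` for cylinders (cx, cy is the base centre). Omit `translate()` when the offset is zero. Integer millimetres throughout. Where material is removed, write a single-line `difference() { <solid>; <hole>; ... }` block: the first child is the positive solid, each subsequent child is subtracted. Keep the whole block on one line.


difference() { translate([564, 354, 0]) cylinder(h = 722, r = 197); translate([564, 354, 0]) cylinder(h = 722, r = 69); }


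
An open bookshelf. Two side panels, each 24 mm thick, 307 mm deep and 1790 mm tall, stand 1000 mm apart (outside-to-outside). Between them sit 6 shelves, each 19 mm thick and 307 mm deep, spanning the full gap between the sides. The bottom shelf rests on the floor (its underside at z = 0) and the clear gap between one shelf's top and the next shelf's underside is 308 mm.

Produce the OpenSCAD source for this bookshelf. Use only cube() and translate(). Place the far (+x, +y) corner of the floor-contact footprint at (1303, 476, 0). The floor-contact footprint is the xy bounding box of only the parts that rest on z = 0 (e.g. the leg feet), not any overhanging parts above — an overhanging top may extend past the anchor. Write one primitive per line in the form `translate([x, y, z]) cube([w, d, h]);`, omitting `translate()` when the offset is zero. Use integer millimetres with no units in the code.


translate([303, 169, 0]) cube([24, 307, 1790]);
translate([1279, 169, 0]) cube([24, 307, 1790]);
translate([327, 169, 0]) cube([952, 307, 19]);
translate([327, 169, 327]) cube([952, 307, 19]);
translate([327, 169, 654]) cube([952, 307, 19]);
translate([327, 169, 981]) cube([952, 307, 19]);
translate([327, 169, 1308]) cube([952, 307, 19]);
translate([327, 169, 1635]) cube([952, 307, 19]);


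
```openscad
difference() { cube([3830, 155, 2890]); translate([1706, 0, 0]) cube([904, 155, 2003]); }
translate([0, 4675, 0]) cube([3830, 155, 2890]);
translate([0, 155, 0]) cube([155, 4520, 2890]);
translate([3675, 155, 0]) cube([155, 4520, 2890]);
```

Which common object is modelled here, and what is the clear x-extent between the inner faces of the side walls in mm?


A single room. The interior width is 3520 mm.

Four walls enclosing a rectangle with a door in the front wall — a room. Outside width 3830 minus two 155 mm walls gives 3520 mm.


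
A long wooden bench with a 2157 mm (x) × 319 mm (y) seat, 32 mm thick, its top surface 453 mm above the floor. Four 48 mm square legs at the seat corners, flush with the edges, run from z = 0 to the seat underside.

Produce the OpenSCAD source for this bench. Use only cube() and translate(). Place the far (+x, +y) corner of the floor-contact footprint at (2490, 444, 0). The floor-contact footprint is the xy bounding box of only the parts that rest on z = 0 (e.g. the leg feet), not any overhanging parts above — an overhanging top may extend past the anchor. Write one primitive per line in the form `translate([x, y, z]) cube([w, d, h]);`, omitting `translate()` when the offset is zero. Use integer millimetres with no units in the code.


translate([333, 125, 421]) cube([2157, 319, 32]);
translate([333, 125, 0]) cube([48, 48, 421]);
translate([333, 396, 0]) cube([48, 48, 421]);
translate([2442, 125, 0]) cube([48, 48, 421]);
translate([2442, 396, 0]) cube([48, 48, 421]);


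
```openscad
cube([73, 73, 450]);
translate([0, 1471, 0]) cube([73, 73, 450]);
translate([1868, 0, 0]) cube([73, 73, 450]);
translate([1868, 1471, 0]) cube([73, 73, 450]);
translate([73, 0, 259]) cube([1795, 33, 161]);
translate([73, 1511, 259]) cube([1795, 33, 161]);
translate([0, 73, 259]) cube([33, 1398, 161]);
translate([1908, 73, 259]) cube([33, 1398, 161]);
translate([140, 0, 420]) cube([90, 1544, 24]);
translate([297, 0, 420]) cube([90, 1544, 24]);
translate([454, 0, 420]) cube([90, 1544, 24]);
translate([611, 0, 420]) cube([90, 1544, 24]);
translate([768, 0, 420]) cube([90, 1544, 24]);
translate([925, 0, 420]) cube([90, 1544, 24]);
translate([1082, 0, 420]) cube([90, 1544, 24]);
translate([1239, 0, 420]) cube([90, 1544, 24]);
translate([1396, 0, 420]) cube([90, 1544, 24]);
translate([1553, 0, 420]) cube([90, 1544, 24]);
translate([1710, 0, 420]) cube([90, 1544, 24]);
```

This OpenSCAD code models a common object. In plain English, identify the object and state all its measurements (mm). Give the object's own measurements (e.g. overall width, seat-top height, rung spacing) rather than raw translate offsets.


A bed frame 1941 mm long (x) by 1544 mm wide (y). Four 73×73 mm corner posts, 450 mm tall, at the corners of the footprint. Four rails of 33 mm thickness and 161 mm height run between adjacent posts with their undersides at z = 259 mm, their outer faces flush with the outside of the frame (the two x-running rails run between the posts' inner faces; the two y-running rails run between the posts' inner faces). 11 slats, each 90 mm wide (x) and 24 mm thick, lie across the top of the two x-running rails, running the full 1544 mm width of the frame in y; along x they sit between the end posts with a 67 mm gap after the −x posts and between neighbouring slats, leaving 68 mm before the +x posts.


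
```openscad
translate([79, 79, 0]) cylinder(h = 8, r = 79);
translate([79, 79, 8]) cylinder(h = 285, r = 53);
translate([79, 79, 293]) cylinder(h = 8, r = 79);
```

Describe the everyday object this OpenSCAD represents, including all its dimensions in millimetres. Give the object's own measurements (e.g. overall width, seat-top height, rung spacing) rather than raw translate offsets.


A spool: two coaxial disc flanges of radius 79 mm and thickness 8 mm, joined by a core cylinder of radius 53 mm and height 285 mm. The lower flange rests on z = 0 and the three cylinders share a vertical axis.


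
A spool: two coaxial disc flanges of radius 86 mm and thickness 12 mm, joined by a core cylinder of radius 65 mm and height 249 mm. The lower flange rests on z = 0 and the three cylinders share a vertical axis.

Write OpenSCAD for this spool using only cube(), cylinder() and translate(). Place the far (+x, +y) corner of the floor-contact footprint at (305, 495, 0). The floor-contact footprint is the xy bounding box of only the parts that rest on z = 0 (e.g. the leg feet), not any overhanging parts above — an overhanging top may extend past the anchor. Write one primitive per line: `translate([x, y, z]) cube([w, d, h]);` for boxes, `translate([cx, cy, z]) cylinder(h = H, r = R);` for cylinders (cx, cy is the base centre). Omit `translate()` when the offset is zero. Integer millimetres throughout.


translate([219, 409, 0]) cylinder(h = 12, r = 86);
translate([219, 409, 12]) cylinder(h = 249, r = 65);
translate([219, 409, 261]) cylinder(h = 12, r = 86);


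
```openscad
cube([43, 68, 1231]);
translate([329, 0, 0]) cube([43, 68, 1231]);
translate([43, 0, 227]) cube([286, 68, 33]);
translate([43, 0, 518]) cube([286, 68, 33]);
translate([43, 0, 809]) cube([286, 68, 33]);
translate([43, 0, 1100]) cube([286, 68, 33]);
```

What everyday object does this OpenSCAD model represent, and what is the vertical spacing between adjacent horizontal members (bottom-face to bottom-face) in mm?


A ladder. The rung spacing is 291 mm.

Two tall 43×68 posts with 4 short bars between them — a ladder. Adjacent rungs sit at z = 227 and z = 518, so the spacing is 518 − 227 = 291 mm.


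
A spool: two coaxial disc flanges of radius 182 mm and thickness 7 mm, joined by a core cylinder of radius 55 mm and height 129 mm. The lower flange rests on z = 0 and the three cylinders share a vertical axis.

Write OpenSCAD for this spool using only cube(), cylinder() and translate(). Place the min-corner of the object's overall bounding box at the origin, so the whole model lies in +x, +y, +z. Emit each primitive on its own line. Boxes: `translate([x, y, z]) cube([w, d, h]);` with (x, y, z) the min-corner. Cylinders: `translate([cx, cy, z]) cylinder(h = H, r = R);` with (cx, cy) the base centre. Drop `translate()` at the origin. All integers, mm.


translate([182, 182, 0]) cylinder(h = 7, r = 182);
translate([182, 182, 7]) cylinder(h = 129, r = 55);
translate([182, 182, 136]) cylinder(h = 7, r = 182);


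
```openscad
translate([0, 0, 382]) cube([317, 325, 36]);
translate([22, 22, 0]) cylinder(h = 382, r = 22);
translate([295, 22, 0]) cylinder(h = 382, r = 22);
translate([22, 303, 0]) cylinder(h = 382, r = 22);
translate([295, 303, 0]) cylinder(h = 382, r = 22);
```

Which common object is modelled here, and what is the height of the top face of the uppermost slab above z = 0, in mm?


A stool. The seat height is 418 mm.

A 317×325×36 slab at z = 382 on four corner cylinders — a stool. The seat top is 382 + 36 = 418 mm.


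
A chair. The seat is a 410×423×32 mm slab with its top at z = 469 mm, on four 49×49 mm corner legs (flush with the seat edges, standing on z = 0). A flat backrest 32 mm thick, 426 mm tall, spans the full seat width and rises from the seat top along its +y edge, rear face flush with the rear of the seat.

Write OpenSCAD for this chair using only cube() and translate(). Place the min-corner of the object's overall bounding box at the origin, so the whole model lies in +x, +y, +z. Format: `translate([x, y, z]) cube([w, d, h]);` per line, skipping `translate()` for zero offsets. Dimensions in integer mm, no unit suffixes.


translate([0, 0, 437]) cube([410, 423, 32]);
cube([49, 49, 437]);
translate([361, 0, 0]) cube([49, 49, 437]);
translate([0, 374, 0]) cube([49, 49, 437]);
translate([361, 374, 0]) cube([49, 49, 437]);
translate([0, 391, 469]) cube([410, 32, 426]);


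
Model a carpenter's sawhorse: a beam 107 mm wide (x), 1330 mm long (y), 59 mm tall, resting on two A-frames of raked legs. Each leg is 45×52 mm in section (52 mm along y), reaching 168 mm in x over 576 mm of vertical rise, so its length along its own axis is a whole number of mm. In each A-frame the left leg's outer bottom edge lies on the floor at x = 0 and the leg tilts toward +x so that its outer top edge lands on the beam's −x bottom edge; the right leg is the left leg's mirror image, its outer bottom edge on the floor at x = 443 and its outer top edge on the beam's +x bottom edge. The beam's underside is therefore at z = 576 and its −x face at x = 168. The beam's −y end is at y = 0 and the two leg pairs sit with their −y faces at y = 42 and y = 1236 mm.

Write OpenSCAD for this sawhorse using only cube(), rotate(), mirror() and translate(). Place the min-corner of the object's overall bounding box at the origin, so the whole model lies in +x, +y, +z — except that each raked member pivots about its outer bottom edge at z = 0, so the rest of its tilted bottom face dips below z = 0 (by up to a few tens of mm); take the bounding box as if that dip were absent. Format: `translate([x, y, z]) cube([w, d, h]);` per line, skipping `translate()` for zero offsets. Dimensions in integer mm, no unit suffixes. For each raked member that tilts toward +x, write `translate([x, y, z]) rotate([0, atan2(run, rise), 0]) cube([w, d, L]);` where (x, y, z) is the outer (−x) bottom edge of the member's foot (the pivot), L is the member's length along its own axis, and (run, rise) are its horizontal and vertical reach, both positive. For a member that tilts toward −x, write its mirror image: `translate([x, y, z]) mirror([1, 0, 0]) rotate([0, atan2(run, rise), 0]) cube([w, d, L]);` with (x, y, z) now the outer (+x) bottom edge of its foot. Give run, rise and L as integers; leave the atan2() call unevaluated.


translate([168, 0, 576]) cube([107, 1330, 59]);
translate([0, 42, 0]) rotate([0, atan2(168, 576), 0]) cube([45, 52, 600]);
translate([443, 42, 0]) mirror([1, 0, 0]) rotate([0, atan2(168, 576), 0]) cube([45, 52, 600]);
translate([0, 1236, 0]) rotate([0, atan2(168, 576), 0]) cube([45, 52, 600]);
translate([443, 1236, 0]) mirror([1, 0, 0]) rotate([0, atan2(168, 576), 0]) cube([45, 52, 600]);


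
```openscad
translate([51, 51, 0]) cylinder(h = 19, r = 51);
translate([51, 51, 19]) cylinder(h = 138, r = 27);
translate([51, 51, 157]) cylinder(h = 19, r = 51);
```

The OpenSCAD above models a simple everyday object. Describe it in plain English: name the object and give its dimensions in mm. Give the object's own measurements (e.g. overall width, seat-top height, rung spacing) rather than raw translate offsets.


A spool: two coaxial disc flanges of radius 51 mm and thickness 19 mm, joined by a core cylinder of radius 27 mm and height 138 mm. The lower flange rests on z = 0 and the three cylinders share a vertical axis.


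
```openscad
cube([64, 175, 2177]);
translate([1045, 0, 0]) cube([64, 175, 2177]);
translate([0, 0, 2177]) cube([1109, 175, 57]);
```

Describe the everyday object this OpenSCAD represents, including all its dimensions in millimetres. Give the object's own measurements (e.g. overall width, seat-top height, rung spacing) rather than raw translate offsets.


A door frame. The clear opening is 981 mm wide and 2177 mm high. Two 64 mm wide jambs, 175 mm deep, stand either side of the opening from the floor to the top of the opening. A 57 mm thick head sits across the top of both jambs, spanning the full outside width of the frame.


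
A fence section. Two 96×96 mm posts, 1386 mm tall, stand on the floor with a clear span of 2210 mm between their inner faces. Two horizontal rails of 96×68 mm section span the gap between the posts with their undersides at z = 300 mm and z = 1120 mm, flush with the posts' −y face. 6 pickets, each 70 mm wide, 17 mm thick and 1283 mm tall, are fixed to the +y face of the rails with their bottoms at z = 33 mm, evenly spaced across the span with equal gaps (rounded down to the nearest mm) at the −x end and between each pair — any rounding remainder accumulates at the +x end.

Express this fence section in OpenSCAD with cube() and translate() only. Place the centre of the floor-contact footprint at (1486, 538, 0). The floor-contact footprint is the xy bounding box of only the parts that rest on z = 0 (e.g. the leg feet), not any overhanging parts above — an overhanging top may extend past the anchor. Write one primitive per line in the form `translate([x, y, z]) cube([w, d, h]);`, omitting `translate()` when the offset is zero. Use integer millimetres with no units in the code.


translate([285, 490, 0]) cube([96, 96, 1386]);
translate([2591, 490, 0]) cube([96, 96, 1386]);
translate([381, 490, 300]) cube([2210, 96, 68]);
translate([381, 490, 1120]) cube([2210, 96, 68]);
translate([636, 586, 33]) cube([70, 17, 1283]);
translate([961, 586, 33]) cube([70, 17, 1283]);
translate([1286, 586, 33]) cube([70, 17, 1283]);
translate([1611, 586, 33]) cube([70, 17, 1283]);
translate([1936, 586, 33]) cube([70, 17, 1283]);
translate([2261, 586, 33]) cube([70, 17, 1283]);


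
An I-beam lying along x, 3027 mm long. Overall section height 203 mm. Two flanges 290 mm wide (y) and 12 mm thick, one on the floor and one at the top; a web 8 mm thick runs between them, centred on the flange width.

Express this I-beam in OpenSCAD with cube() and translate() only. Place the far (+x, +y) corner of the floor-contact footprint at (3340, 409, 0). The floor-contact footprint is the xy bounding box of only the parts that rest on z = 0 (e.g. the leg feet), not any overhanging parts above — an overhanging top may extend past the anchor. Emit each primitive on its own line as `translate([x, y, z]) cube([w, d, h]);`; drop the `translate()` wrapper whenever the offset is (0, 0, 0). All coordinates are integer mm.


translate([313, 119, 0]) cube([3027, 290, 12]);
translate([313, 260, 12]) cube([3027, 8, 179]);
translate([313, 119, 191]) cube([3027, 290, 12]);


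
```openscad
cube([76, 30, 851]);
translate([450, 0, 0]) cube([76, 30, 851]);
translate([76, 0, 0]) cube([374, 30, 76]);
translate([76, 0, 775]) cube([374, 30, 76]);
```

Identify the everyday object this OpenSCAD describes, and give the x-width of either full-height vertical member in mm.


A picture frame. The border width is 76 mm.

Four thin pieces enclosing a rectangular opening — a picture frame. The two full-height stiles are 851 mm tall; the top rail sits at z = 775 and is 76 mm tall, so the border above the opening is 851 − 775 = 76 mm, matching the stile x-width.


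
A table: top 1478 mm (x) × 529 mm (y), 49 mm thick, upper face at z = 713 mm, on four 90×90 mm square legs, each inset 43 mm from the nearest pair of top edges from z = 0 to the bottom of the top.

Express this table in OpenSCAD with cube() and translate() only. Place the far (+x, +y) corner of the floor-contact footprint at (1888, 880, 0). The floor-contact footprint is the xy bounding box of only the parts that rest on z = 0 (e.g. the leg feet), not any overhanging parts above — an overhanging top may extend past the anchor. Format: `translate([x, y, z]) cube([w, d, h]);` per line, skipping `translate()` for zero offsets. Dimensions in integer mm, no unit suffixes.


translate([453, 394, 664]) cube([1478, 529, 49]);
translate([496, 437, 0]) cube([90, 90, 664]);
translate([1798, 437, 0]) cube([90, 90, 664]);
translate([496, 790, 0]) cube([90, 90, 664]);
translate([1798, 790, 0]) cube([90, 90, 664]);


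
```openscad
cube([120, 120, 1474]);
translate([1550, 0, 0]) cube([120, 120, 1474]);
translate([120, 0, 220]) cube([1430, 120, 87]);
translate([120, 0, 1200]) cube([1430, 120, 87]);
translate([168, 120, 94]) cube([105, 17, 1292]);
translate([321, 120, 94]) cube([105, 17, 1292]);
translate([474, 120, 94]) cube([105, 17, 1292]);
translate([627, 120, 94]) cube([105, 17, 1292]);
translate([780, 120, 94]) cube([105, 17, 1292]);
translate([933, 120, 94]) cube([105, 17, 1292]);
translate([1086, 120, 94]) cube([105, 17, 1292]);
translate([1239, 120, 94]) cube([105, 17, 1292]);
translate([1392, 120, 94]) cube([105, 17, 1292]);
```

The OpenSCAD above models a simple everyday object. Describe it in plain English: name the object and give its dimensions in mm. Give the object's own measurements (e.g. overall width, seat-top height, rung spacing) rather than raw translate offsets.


A fence section. Two 120×120 mm posts, 1474 mm tall, stand on the floor with a clear span of 1430 mm between their inner faces. Two horizontal rails of 120×87 mm section span the gap between the posts with their undersides at z = 220 mm and z = 1200 mm, flush with the posts' −y face. 9 pickets, each 105 mm wide, 17 mm thick and 1292 mm tall, are fixed to the +y face of the rails with their bottoms at z = 94 mm, spaced across the span with a 48 mm gap after the −x post and between neighbouring pickets, with 53 mm left before the +x post.


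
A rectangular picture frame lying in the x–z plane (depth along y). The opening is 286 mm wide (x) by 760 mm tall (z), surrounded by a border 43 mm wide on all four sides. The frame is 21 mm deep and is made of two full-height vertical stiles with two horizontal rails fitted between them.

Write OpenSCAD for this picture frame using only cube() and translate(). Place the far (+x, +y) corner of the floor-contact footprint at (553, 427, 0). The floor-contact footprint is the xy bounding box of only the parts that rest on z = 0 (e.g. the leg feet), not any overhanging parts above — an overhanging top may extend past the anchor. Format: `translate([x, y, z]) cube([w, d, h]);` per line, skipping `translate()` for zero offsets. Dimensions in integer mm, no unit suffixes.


translate([181, 406, 0]) cube([43, 21, 846]);
translate([510, 406, 0]) cube([43, 21, 846]);
translate([224, 406, 0]) cube([286, 21, 43]);
translate([224, 406, 803]) cube([286, 21, 43]);


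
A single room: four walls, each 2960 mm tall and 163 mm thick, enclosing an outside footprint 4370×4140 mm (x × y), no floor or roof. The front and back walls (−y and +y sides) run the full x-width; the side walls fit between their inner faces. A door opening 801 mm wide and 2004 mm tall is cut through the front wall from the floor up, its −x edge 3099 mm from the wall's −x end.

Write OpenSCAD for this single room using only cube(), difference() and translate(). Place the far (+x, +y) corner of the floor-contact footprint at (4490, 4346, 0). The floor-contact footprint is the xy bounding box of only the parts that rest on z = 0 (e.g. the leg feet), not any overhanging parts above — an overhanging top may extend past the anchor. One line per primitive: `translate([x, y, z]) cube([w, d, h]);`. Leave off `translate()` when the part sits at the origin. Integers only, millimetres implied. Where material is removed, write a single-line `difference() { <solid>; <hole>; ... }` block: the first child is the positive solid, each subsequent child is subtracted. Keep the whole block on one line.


difference() { translate([120, 206, 0]) cube([4370, 163, 2960]); translate([3219, 206, 0]) cube([801, 163, 2004]); }
translate([120, 4183, 0]) cube([4370, 163, 2960]);
translate([120, 369, 0]) cube([163, 3814, 2960]);
translate([4327, 369, 0]) cube([163, 3814, 2960]);


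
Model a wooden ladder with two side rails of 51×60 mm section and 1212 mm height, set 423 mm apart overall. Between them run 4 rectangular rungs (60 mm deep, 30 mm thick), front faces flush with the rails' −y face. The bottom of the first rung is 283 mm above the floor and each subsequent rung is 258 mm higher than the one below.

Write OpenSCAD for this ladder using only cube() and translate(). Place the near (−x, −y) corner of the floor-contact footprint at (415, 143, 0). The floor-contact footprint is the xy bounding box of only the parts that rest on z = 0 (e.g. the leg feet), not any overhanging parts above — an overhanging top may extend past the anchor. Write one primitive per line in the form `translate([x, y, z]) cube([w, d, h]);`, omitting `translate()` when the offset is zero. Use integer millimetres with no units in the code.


translate([415, 143, 0]) cube([51, 60, 1212]);
translate([787, 143, 0]) cube([51, 60, 1212]);
translate([466, 143, 283]) cube([321, 60, 30]);
translate([466, 143, 541]) cube([321, 60, 30]);
translate([466, 143, 799]) cube([321, 60, 30]);
translate([466, 143, 1057]) cube([321, 60, 30]);


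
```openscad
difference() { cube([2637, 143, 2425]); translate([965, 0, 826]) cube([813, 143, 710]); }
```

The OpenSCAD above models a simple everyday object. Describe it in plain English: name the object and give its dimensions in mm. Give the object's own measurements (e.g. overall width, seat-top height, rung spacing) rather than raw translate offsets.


A wall 2637 mm long (x), 143 mm thick (y), 2425 mm tall, with a rectangular window opening cut through it. The opening is 813 mm wide and 710 mm tall; its sill is at z = 826 mm and its near (−x) edge is 965 mm from the wall's −x end. The opening passes through the full wall thickness.


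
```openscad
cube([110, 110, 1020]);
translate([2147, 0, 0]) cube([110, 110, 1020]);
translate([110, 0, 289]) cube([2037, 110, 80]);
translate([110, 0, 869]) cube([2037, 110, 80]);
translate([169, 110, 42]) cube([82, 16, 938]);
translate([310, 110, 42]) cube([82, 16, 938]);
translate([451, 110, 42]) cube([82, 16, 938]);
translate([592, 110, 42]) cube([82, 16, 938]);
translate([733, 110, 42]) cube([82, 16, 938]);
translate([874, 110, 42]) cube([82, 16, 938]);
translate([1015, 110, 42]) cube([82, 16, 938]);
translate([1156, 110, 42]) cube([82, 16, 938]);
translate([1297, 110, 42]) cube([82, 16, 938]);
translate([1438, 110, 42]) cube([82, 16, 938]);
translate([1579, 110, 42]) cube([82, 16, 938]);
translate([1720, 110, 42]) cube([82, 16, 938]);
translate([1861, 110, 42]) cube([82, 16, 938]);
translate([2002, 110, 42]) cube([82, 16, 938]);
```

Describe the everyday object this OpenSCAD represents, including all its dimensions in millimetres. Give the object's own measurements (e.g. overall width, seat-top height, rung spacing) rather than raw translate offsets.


A fence section. Two 110×110 mm posts, 1020 mm tall, stand on the floor with a clear span of 2037 mm between their inner faces. Two horizontal rails of 110×80 mm section span the gap between the posts with their undersides at z = 289 mm and z = 869 mm, flush with the posts' −y face. 14 pickets, each 82 mm wide, 16 mm thick and 938 mm tall, are fixed to the +y face of the rails with their bottoms at z = 42 mm, spaced across the span with a 59 mm gap after the −x post and between neighbouring pickets, with 63 mm left before the +x post.


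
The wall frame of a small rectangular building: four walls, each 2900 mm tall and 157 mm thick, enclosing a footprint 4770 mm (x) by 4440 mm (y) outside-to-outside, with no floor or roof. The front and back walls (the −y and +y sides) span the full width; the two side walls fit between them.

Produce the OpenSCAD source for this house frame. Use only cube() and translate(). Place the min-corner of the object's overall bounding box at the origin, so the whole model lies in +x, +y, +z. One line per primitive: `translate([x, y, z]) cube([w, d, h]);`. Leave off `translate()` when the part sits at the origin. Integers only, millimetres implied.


cube([4770, 157, 2900]);
translate([0, 4283, 0]) cube([4770, 157, 2900]);
translate([0, 157, 0]) cube([157, 4126, 2900]);
translate([4613, 157, 0]) cube([157, 4126, 2900]);


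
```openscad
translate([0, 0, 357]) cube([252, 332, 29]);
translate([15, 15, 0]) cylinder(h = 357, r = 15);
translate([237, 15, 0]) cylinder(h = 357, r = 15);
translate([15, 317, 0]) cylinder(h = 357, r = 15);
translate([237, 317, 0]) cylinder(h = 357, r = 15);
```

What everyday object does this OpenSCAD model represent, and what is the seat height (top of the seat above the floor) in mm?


A stool. The seat height is 386 mm.

A 252×332×29 slab at z = 357 on four corner cylinders — a stool. The seat top is 357 + 29 = 386 mm.


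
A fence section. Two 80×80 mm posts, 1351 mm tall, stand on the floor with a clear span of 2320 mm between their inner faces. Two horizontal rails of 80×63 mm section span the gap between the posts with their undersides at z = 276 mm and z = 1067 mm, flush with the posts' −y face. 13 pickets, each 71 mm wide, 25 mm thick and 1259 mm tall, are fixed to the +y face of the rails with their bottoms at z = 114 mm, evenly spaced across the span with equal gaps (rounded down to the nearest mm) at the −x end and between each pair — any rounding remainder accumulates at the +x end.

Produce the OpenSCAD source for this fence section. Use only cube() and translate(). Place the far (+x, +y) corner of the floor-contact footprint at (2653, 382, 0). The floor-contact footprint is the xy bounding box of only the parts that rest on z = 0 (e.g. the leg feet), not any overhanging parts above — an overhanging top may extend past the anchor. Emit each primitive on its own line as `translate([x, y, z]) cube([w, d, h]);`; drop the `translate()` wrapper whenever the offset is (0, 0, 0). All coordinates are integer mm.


translate([173, 302, 0]) cube([80, 80, 1351]);
translate([2573, 302, 0]) cube([80, 80, 1351]);
translate([253, 302, 276]) cube([2320, 80, 63]);
translate([253, 302, 1067]) cube([2320, 80, 63]);
translate([352, 382, 114]) cube([71, 25, 1259]);
translate([522, 382, 114]) cube([71, 25, 1259]);
translate([692, 382, 114]) cube([71, 25, 1259]);
translate([862, 382, 114]) cube([71, 25, 1259]);
translate([1032, 382, 114]) cube([71, 25, 1259]);
translate([1202, 382, 114]) cube([71, 25, 1259]);
translate([1372, 382, 114]) cube([71, 25, 1259]);
translate([1542, 382, 114]) cube([71, 25, 1259]);
translate([1712, 382, 114]) cube([71, 25, 1259]);
translate([1882, 382, 114]) cube([71, 25, 1259]);
translate([2052, 382, 114]) cube([71, 25, 1259]);
translate([2222, 382, 114]) cube([71, 25, 1259]);
translate([2392, 382, 114]) cube([71, 25, 1259]);


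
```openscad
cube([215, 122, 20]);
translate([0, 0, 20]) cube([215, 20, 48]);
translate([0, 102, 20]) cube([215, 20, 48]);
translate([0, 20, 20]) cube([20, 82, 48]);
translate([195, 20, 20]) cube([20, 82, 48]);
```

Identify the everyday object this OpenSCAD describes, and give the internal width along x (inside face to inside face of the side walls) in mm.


An open box. The internal width is 175 mm.

A 215×122 base slab with four walls standing on it — an open box. The base is 215 mm wide and the walls are 20 mm thick, so the internal width is 215 − 2 × 20 = 175 mm.


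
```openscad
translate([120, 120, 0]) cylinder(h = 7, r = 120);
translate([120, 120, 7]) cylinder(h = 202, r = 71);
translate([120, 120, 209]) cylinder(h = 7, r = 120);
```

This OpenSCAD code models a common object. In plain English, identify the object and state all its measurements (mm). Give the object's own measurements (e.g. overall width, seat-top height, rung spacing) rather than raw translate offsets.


A spool: two coaxial disc flanges of radius 120 mm and thickness 7 mm, joined by a core cylinder of radius 71 mm and height 202 mm. The lower flange rests on z = 0 and the three cylinders share a vertical axis.


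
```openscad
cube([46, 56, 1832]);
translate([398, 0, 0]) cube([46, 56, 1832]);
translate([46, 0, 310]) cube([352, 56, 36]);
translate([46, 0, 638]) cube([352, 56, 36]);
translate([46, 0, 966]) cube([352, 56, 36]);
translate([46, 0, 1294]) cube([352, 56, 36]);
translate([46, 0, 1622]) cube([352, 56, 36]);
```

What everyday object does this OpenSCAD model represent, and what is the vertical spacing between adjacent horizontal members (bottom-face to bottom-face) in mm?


A ladder. The rung spacing is 328 mm.

Two tall 46×56 posts with 5 short bars between them — a ladder. Adjacent rungs sit at z = 310 and z = 638, so the spacing is 638 − 310 = 328 mm.


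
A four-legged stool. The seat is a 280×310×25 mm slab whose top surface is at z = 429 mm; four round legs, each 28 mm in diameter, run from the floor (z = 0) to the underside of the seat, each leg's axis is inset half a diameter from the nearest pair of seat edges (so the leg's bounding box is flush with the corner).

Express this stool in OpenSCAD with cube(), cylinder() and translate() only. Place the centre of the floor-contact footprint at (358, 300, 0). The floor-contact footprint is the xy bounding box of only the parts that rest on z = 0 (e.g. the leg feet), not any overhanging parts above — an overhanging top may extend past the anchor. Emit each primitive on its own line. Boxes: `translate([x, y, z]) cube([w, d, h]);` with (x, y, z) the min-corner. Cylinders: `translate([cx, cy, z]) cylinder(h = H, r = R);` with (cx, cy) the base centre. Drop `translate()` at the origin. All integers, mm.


translate([218, 145, 404]) cube([280, 310, 25]);
translate([232, 159, 0]) cylinder(h = 404, r = 14);
translate([484, 159, 0]) cylinder(h = 404, r = 14);
translate([232, 441, 0]) cylinder(h = 404, r = 14);
translate([484, 441, 0]) cylinder(h = 404, r = 14);


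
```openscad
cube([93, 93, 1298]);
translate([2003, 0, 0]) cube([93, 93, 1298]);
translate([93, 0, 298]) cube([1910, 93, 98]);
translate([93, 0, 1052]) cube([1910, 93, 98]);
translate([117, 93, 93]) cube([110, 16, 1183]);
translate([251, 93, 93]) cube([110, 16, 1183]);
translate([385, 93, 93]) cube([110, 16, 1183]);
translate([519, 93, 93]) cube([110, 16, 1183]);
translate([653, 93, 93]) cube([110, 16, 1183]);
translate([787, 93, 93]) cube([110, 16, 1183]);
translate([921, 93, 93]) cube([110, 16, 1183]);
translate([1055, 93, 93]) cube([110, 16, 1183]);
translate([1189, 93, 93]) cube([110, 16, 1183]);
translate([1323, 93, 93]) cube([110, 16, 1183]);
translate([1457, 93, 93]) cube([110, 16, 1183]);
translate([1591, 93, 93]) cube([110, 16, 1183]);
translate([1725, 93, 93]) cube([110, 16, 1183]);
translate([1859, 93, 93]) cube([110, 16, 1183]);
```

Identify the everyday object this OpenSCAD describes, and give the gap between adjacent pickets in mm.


A fence section. The picket gap is 24 mm.

Two posts, two rails, 14 pickets — a fence section. Span 1910 mm holds 14 pickets of 110 mm with 15 equal gaps: ⌊(1910 − 14·110) / 15⌋ = 24 mm.


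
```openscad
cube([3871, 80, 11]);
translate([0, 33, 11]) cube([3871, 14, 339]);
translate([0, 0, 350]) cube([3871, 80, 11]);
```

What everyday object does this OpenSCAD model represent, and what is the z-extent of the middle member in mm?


An I-beam. The web height is 339 mm.

Two wide flanges with a thin centred web — an I-beam. Overall 361 mm minus two 11 mm flanges gives a web of 361 − 2·11 = 339 mm.


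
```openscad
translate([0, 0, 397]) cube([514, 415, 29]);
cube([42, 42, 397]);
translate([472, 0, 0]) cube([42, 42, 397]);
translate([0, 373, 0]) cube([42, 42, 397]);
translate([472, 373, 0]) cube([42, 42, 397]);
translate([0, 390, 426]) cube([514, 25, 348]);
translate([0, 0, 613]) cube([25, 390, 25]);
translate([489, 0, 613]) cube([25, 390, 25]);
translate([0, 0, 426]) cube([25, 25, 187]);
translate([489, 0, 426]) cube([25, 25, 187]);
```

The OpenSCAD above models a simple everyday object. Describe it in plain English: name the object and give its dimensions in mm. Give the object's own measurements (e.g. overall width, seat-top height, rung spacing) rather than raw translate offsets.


A chair. The seat is a 514×415×29 mm slab with its top at z = 426 mm, on four 42×42 mm corner legs (flush with the seat edges, standing on z = 0). A flat backrest 25 mm thick, 348 mm tall, spans the full seat width and rises from the seat top along its +y edge, rear face flush with the rear of the seat. Two armrests of 25×25 mm section run along each side from the seat's front edge to the front of the backrest, top faces 212 mm above the seat top and outer faces flush with the seat's x-edges; a 25×25 mm post under the front of each armrest stands on the seat at the front corner.
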